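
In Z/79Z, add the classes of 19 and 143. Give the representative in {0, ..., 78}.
Reduce the summands first: 143 ≡ 64 (mod 79), so 19 + 143 ≡ 19 + 64 (mod 79). 19 + 64 = 83; 83 = 1·79 + 4, so (19 + 143) mod 79 = 4.

Final answer: 4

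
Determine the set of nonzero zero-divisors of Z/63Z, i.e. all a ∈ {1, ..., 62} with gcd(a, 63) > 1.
An element a ∈ Z/63Z (with a ≠ 0) is a zero-divisor iff gcd(a, 63) > 1 (because a is a unit precisely when gcd(a, n) = 1, and in Z/nZ every nonzero, non-unit element is a zero-divisor). Scan a = 1, ..., 62 and keep those with gcd(a, 63) > 1:
  gcd(3, 63) = 3, gcd(6, 63) = 3, gcd(7, 63) = 7, gcd(9, 63) = 9, gcd(12, 63) = 3, gcd(14, 63) = 7, gcd(15, 63) = 3, gcd(18, 63) = 9, gcd(21, 63) = 21, gcd(24, 63) = 3, gcd(27, 63) = 9, gcd(28, 63) = 7, gcd(30, 63) = 3, gcd(33, 63) = 3, gcd(35, 63) = 7, gcd(36, 63) = 9, gcd(39, 63) = 3, gcd(42, 63) = 21, gcd(45, 63) = 9, gcd(48, 63) = 3, gcd(49, 63) = 7, gcd(51, 63) = 3, gcd(54, 63) = 9, gcd(56, 63) = 7, gcd(57, 63) = 3, gcd(60, 63) = 3.
All other a ∈ {1, ..., 62} have gcd(a, 63) = 1 and are units. So the nonzero zero-divisors are exactly the 26 values of a appearing in this scan.

Final answer: nonzero zero-divisors of Z/63Z = {3, 6, 7, 9, 12, 14, 15, 18, 21, 24, 27, 28, 30, 33, 35, 36, 39, 42, 45, 48, 49, 51, 54, 56, 57, 60}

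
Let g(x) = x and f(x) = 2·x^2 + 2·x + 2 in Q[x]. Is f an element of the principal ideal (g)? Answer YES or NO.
In Q[x] the ideal (g) consists of all multiples of g, so f ∈ (g) iff g | f, i.e. iff the remainder of f on division by g is 0. Divide f by g (g is monic, so eliminate the leading term of the running remainder at each step):
  leading term 2·x^2: subtract (2·x)·g(x) = 2·x^2, leaving 2·x + 2
  leading term 2·x: subtract (2)·g(x) = 2·x, leaving 2
The remainder r(x) = 2 ≠ 0 (and deg r < deg g), so g ∤ f, i.e. f ∉ (g).

Final answer: NO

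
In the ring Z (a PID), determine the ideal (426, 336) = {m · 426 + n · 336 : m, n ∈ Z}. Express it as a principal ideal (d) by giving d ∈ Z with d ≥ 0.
(426, 336) = (6); d = 6

In the PID Z, (a, b) is generated by gcd(a, b). Compute gcd(426, 336) with the extended Euclidean algorithm, tracking rows (r, s, t) with s·426 + t·336 = r:
  row A: (426, 1, 0)   [1·426 + 0·336 = 426]
  row B: (336, 0, 1)   [0·426 + 1·336 = 336]
  426 = 1·336 + 90   → row C = row A − 1·row B = (90, 1, −1)   [check: 1·426 − 1·336 = 90]
  336 = 3·90 + 66   → row D = row B − 3·row C = (66, −3, 4)   [check: −3·426 + 4·336 = 66]
  90 = 1·66 + 24   → row E = row C − 1·row D = (24, 4, −5)   [check: 4·426 − 5·336 = 24]
  66 = 2·24 + 18   → row F = row D − 2·row E = (18, −11, 14)   [check: −11·426 + 14·336 = 18]
  24 = 1·18 + 6   → row G = row E − 1·row F = (6, 15, −19)   [check: 15·426 − 19·336 = 6]
  18 = 3·6 + 0   → remainder 0, stop. gcd = 6 (last nonzero row G).
So gcd(426, 336) = 6, with Bézout identity 15·426 − 19·336 = 6. Containment (⊇): the Bézout identity exhibits 6 as an element of (426, 336), giving (6) ⊆ (426, 336). Containment (⊆): since 6 | 426 and 6 | 336 (426 = 6·71, 336 = 6·56), every Z-linear combination of 426 and 336 is divisible by 6, so (426, 336) ⊆ (6). Therefore (426, 336) = (6), d = 6.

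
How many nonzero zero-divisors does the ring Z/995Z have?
Z/995Z has 202 nonzero zero-divisors

In Z/995Z each nonzero element is either a unit (gcd with 995 is 1) or a zero-divisor (gcd > 1). The number of units is φ(995): factorise 995 = 5 · 199, so φ(995) = (5 − 1) · (199 − 1) = 4 · 198 = 792. The nonzero elements number 995 − 1 = 994. Hence the nonzero zero-divisors number 994 − 792 = 202.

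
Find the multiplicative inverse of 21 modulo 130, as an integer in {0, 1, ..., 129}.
21^(−1) ≡ 31 (mod 130)

Apply the extended Euclidean algorithm to (130, 21), tracking rows (r, s, t) with s·130 + t·21 = r. Each division r_prev = q·r_cur + r_new produces the new row as (previous row) − q·(current row):
  row A: (130, 1, 0)   [1·130 + 0·21 = 130]
  row B: (21, 0, 1)   [0·130 + 1·21 = 21]
  130 = 6·21 + 4   → row C = row A − 6·row B = (4, 1, −6)   [check: 1·130 − 6·21 = 4]
  21 = 5·4 + 1   → row D = row B − 5·row C = (1, −5, 31)   [check: −5·130 + 31·21 = 1]
  4 = 4·1 + 0   → remainder 0, stop. gcd = 1 (last nonzero row D).
The gcd is 1, so 21 is invertible mod 130. The last nonzero row gives −5·130 + 31·21 = 1, so t = 31. So 21^(−1) ≡ 31 (mod 130). Verify: 21 · 31 = 651 ≡ 1 (mod 130). ✓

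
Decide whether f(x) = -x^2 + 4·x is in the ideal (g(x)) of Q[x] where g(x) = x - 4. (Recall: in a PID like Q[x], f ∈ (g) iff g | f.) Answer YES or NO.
YES

In Q[x] the ideal (g) consists of all multiples of g, so f ∈ (g) iff g | f, i.e. iff the remainder of f on division by g is 0. Divide f by g (g is monic, so eliminate the leading term of the running remainder at each step):
  leading term -x^2: subtract (-x)·g(x) = -x^2 + 4·x, leaving 0
The remainder is 0, so f(x) = g(x) · h(x) with h(x) = -x. Hence g | f, i.e. f ∈ (g).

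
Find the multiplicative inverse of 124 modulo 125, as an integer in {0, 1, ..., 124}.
Apply the extended Euclidean algorithm to (125, 124), tracking rows (r, s, t) with s·125 + t·124 = r. Each division r_prev = q·r_cur + r_new produces the new row as (previous row) − q·(current row):
  row A: (125, 1, 0)   [1·125 + 0·124 = 125]
  row B: (124, 0, 1)   [0·125 + 1·124 = 124]
  125 = 1·124 + 1   → row C = row A − 1·row B = (1, 1, −1)   [check: 1·125 − 1·124 = 1]
  124 = 124·1 + 0   → remainder 0, stop. gcd = 1 (last nonzero row C).
The gcd is 1, so 124 is invertible mod 125. The last nonzero row gives 1·125 − 1·124 = 1, so t = −1. So 124^(−1) ≡ −1 ≡ 124 (mod 125). Verify: 124 · 124 = 15376 ≡ 1 (mod 125). ✓

Final answer: 124^(−1) ≡ 124 (mod 125)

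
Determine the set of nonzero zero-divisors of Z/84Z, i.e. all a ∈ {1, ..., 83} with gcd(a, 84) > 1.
An element a ∈ Z/84Z (with a ≠ 0) is a zero-divisor iff gcd(a, 84) > 1 (because a is a unit precisely when gcd(a, n) = 1, and in Z/nZ every nonzero, non-unit element is a zero-divisor). Scan a = 1, ..., 83 and keep those with gcd(a, 84) > 1:
  gcd(2, 84) = 2, gcd(3, 84) = 3, gcd(4, 84) = 4, gcd(6, 84) = 6, gcd(7, 84) = 7, gcd(8, 84) = 4, gcd(9, 84) = 3, gcd(10, 84) = 2, gcd(12, 84) = 12, gcd(14, 84) = 14, gcd(15, 84) = 3, gcd(16, 84) = 4, gcd(18, 84) = 6, gcd(20, 84) = 4, gcd(21, 84) = 21, gcd(22, 84) = 2, gcd(24, 84) = 12, gcd(26, 84) = 2, gcd(27, 84) = 3, gcd(28, 84) = 28, gcd(30, 84) = 6, gcd(32, 84) = 4, gcd(33, 84) = 3, gcd(34, 84) = 2, gcd(35, 84) = 7, gcd(36, 84) = 12, gcd(38, 84) = 2, gcd(39, 84) = 3, gcd(40, 84) = 4, gcd(42, 84) = 42, gcd(44, 84) = 4, gcd(45, 84) = 3, gcd(46, 84) = 2, gcd(48, 84) = 12, gcd(49, 84) = 7, gcd(50, 84) = 2, gcd(51, 84) = 3, gcd(52, 84) = 4, gcd(54, 84) = 6, gcd(56, 84) = 28, gcd(57, 84) = 3, gcd(58, 84) = 2, gcd(60, 84) = 12, gcd(62, 84) = 2, gcd(63, 84) = 21, gcd(64, 84) = 4, gcd(66, 84) = 6, gcd(68, 84) = 4, gcd(69, 84) = 3, gcd(70, 84) = 14, gcd(72, 84) = 12, gcd(74, 84) = 2, gcd(75, 84) = 3, gcd(76, 84) = 4, gcd(77, 84) = 7, gcd(78, 84) = 6, gcd(80, 84) = 4, gcd(81, 84) = 3, gcd(82, 84) = 2.
All other a ∈ {1, ..., 83} have gcd(a, 84) = 1 and are units. So the nonzero zero-divisors are exactly the 59 values of a appearing in this scan.

Final answer: nonzero zero-divisors of Z/84Z = {2, 3, 4, 6, 7, 8, 9, 10, 12, 14, 15, 16, 18, 20, 21, 22, 24, 26, 27, 28, 30, 32, 33, 34, 35, 36, 38, 39, 40, 42, 44, 45, 46, 48, 49, 50, 51, 52, 54, 56, 57, 58, 60, 62, 63, 64, 66, 68, 69, 70, 72, 74, 75, 76, 77, 78, 80, 81, 82}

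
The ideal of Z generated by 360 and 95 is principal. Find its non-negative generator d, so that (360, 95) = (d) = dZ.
(360, 95) = (5); d = 5

In the PID Z, (a, b) is generated by gcd(a, b). Compute gcd(360, 95) with the extended Euclidean algorithm, tracking rows (r, s, t) with s·360 + t·95 = r:
  row A: (360, 1, 0)   [1·360 + 0·95 = 360]
  row B: (95, 0, 1)   [0·360 + 1·95 = 95]
  360 = 3·95 + 75   → row C = row A − 3·row B = (75, 1, −3)   [check: 1·360 − 3·95 = 75]
  95 = 1·75 + 20   → row D = row B − 1·row C = (20, −1, 4)   [check: −1·360 + 4·95 = 20]
  75 = 3·20 + 15   → row E = row C − 3·row D = (15, 4, −15)   [check: 4·360 − 15·95 = 15]
  20 = 1·15 + 5   → row F = row D − 1·row E = (5, −5, 19)   [check: −5·360 + 19·95 = 5]
  15 = 3·5 + 0   → remainder 0, stop. gcd = 5 (last nonzero row F).
So gcd(360, 95) = 5, with Bézout identity −5·360 + 19·95 = 5. Containment (⊇): the Bézout identity exhibits 5 as an element of (360, 95), giving (5) ⊆ (360, 95). Containment (⊆): since 5 | 360 and 5 | 95 (360 = 5·72, 95 = 5·19), every Z-linear combination of 360 and 95 is divisible by 5, so (360, 95) ⊆ (5). Therefore (360, 95) = (5), d = 5.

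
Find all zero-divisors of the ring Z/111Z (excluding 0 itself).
An element a ∈ Z/111Z (with a ≠ 0) is a zero-divisor iff gcd(a, 111) > 1 (because a is a unit precisely when gcd(a, n) = 1, and in Z/nZ every nonzero, non-unit element is a zero-divisor). Scan a = 1, ..., 110 and keep those with gcd(a, 111) > 1:
  gcd(3, 111) = 3, gcd(6, 111) = 3, gcd(9, 111) = 3, gcd(12, 111) = 3, gcd(15, 111) = 3, gcd(18, 111) = 3, gcd(21, 111) = 3, gcd(24, 111) = 3, gcd(27, 111) = 3, gcd(30, 111) = 3, gcd(33, 111) = 3, gcd(36, 111) = 3, gcd(37, 111) = 37, gcd(39, 111) = 3, gcd(42, 111) = 3, gcd(45, 111) = 3, gcd(48, 111) = 3, gcd(51, 111) = 3, gcd(54, 111) = 3, gcd(57, 111) = 3, gcd(60, 111) = 3, gcd(63, 111) = 3, gcd(66, 111) = 3, gcd(69, 111) = 3, gcd(72, 111) = 3, gcd(74, 111) = 37, gcd(75, 111) = 3, gcd(78, 111) = 3, gcd(81, 111) = 3, gcd(84, 111) = 3, gcd(87, 111) = 3, gcd(90, 111) = 3, gcd(93, 111) = 3, gcd(96, 111) = 3, gcd(99, 111) = 3, gcd(102, 111) = 3, gcd(105, 111) = 3, gcd(108, 111) = 3.
All other a ∈ {1, ..., 110} have gcd(a, 111) = 1 and are units. So the nonzero zero-divisors are exactly the 38 values of a appearing in this scan.

Final answer: nonzero zero-divisors of Z/111Z = {3, 6, 9, 12, 15, 18, 21, 24, 27, 30, 33, 36, 37, 39, 42, 45, 48, 51, 54, 57, 60, 63, 66, 69, 72, 74, 75, 78, 81, 84, 87, 90, 93, 96, 99, 102, 105, 108}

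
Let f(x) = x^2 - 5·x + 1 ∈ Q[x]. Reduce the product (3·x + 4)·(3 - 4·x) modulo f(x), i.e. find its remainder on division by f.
First multiply in Q[x] without reducing: a · b = -12·x^2 - 7·x + 12. Now divide by f(x) = x^2 - 5·x + 1, eliminating the leading term at each step:
  leading term -12·x^2: subtract (-12)·f(x) = -12·x^2 + 60·x - 12, leaving 24 - 67·x
The degree is now < 2, so this is the remainder. Hence a · b ≡ 24 - 67·x in Q[x]/(f).

Final answer: a · b ≡ 24 - 67·x (mod f(x))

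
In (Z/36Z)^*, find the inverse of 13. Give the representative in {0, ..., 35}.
13^(−1) ≡ 25 (mod 36)

Apply the extended Euclidean algorithm to (36, 13), tracking rows (r, s, t) with s·36 + t·13 = r. Each division r_prev = q·r_cur + r_new produces the new row as (previous row) − q·(current row):
  row A: (36, 1, 0)   [1·36 + 0·13 = 36]
  row B: (13, 0, 1)   [0·36 + 1·13 = 13]
  36 = 2·13 + 10   → row C = row A − 2·row B = (10, 1, −2)   [check: 1·36 − 2·13 = 10]
  13 = 1·10 + 3   → row D = row B − 1·row C = (3, −1, 3)   [check: −1·36 + 3·13 = 3]
  10 = 3·3 + 1   → row E = row C − 3·row D = (1, 4, −11)   [check: 4·36 − 11·13 = 1]
  3 = 3·1 + 0   → remainder 0, stop. gcd = 1 (last nonzero row E).
The gcd is 1, so 13 is invertible mod 36. The last nonzero row gives 4·36 − 11·13 = 1, so t = −11. So 13^(−1) ≡ −11 ≡ 25 (mod 36). Verify: 13 · 25 = 325 ≡ 1 (mod 36). ✓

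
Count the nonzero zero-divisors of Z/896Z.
In Z/896Z each nonzero element is either a unit (gcd with 896 is 1) or a zero-divisor (gcd > 1). The number of units is φ(896): factorise 896 = 2^7 · 7, so φ(896) = (2^7 − 2^6) · (7 − 1) = 64 · 6 = 384. The nonzero elements number 896 − 1 = 895. Hence the nonzero zero-divisors number 895 − 384 = 511.

Final answer: Z/896Z has 511 nonzero zero-divisors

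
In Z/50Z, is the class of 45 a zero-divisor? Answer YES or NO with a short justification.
YES

gcd(45, 50) = 5 > 1, so 45 is not a unit in Z/50Z. In Z/nZ every nonzero non-unit is a zero-divisor: explicitly, take b = 50/gcd = 10 ≠ 0 (mod 50); then 45·10 = 450 = 9·50, i.e. 45·10 ≡ 0 (mod 50). So 45 is a zero-divisor.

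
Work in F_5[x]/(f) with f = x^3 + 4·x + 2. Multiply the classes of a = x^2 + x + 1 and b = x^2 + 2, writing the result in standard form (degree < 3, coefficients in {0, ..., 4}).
a · b ≡ 4·x^2 + x (mod f(x))

Multiply as integer polynomials: a · b = x^4 + x^3 + 3·x^2 + 2·x + 2. Reducing coefficients mod 5: a · b ≡ x^4 + x^3 + 3·x^2 + 2·x + 2. Now divide by f(x) = x^3 + 4·x + 2 in F_5[x], eliminating the leading term at each step:
  leading term x^4: subtract (x)·f(x) = x^4 + 4·x^2 + 2·x, leaving x^3 + 4·x^2 + 2 (coefficients mod 5)
  leading term x^3: subtract (1)·f(x) = x^3 + 4·x + 2, leaving 4·x^2 + x (coefficients mod 5)
The degree is now < 3, so this is the remainder. Hence a · b ≡ 4·x^2 + x in F_5[x]/(f).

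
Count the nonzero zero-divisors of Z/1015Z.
Z/1015Z has 342 nonzero zero-divisors

In Z/1015Z each nonzero element is either a unit (gcd with 1015 is 1) or a zero-divisor (gcd > 1). The number of units is φ(1015): factorise 1015 = 5 · 7 · 29, so φ(1015) = (5 − 1) · (7 − 1) · (29 − 1) = 4 · 6 · 28 = 672. The nonzero elements number 1015 − 1 = 1014. Hence the nonzero zero-divisors number 1014 − 672 = 342.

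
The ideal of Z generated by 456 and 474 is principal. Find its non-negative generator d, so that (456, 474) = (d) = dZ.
In the PID Z, (a, b) is generated by gcd(a, b). Compute gcd(474, 456) with the extended Euclidean algorithm, tracking rows (r, s, t) with s·474 + t·456 = r:
  row A: (474, 1, 0)   [1·474 + 0·456 = 474]
  row B: (456, 0, 1)   [0·474 + 1·456 = 456]
  474 = 1·456 + 18   → row C = row A − 1·row B = (18, 1, −1)   [check: 1·474 − 1·456 = 18]
  456 = 25·18 + 6   → row D = row B − 25·row C = (6, −25, 26)   [check: −25·474 + 26·456 = 6]
  18 = 3·6 + 0   → remainder 0, stop. gcd = 6 (last nonzero row D).
So gcd(456, 474) = 6, with Bézout identity −25·474 + 26·456 = 6. Containment (⊇): the Bézout identity exhibits 6 as an element of (456, 474), giving (6) ⊆ (456, 474). Containment (⊆): since 6 | 456 and 6 | 474 (456 = 6·76, 474 = 6·79), every Z-linear combination of 456 and 474 is divisible by 6, so (456, 474) ⊆ (6). Therefore (456, 474) = (6), d = 6.

Final answer: (456, 474) = (6); d = 6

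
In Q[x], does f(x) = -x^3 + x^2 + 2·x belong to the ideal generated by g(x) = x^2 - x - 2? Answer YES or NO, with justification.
In Q[x] the ideal (g) consists of all multiples of g, so f ∈ (g) iff g | f, i.e. iff the remainder of f on division by g is 0. Divide f by g (g is monic, so eliminate the leading term of the running remainder at each step):
  leading term -x^3: subtract (-x)·g(x) = -x^3 + x^2 + 2·x, leaving 0
The remainder is 0, so f(x) = g(x) · h(x) with h(x) = -x. Hence g | f, i.e. f ∈ (g).

Final answer: YES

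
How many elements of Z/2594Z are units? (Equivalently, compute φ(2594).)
Z/2594Z has φ(2594) = 1296 units

An element a ∈ Z/2594Z is a unit iff gcd(a, 2594) = 1, so the number of units is φ(2594). φ is multiplicative, with φ(p^e) = p^e − p^(e−1). Factorise 2594 = 2 · 1297. Then
  φ(2594) = (2 − 1) · (1297 − 1) = 1 · 1296 = 1296.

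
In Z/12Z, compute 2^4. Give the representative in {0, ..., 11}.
4

Use repeated squaring. Binary(4) = 100. Walk through the bits of the exponent 4 left-to-right: at each bit after the leading one, square the running value, then multiply by 2 if the bit is 1 (always reducing mod 12):
  bit 1 = 1 (leading): start with 2.
  bit 2 = 0: square 2^2 = 4 (mod 12).
  bit 3 = 0: square 4^2 = 16 ≡ 4 (mod 12).
Final value: 2^4 ≡ 4 (mod 12).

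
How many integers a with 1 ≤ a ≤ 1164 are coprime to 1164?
The number of a ∈ {1, ..., 1164} with gcd(a, 1164) = 1 is by definition Euler's totient φ(1164). φ is multiplicative, with φ(p^e) = p^e − p^(e−1). Factorise 1164 = 2^2 · 3 · 97. Then
  φ(1164) = (2^2 − 2^1) · (3 − 1) · (97 − 1) = 2 · 2 · 96 = 384.
So there are 384 such integers.

Final answer: 384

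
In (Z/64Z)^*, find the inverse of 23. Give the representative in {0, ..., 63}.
Apply the extended Euclidean algorithm to (64, 23), tracking rows (r, s, t) with s·64 + t·23 = r. Each division r_prev = q·r_cur + r_new produces the new row as (previous row) − q·(current row):
  row A: (64, 1, 0)   [1·64 + 0·23 = 64]
  row B: (23, 0, 1)   [0·64 + 1·23 = 23]
  64 = 2·23 + 18   → row C = row A − 2·row B = (18, 1, −2)   [check: 1·64 − 2·23 = 18]
  23 = 1·18 + 5   → row D = row B − 1·row C = (5, −1, 3)   [check: −1·64 + 3·23 = 5]
  18 = 3·5 + 3   → row E = row C − 3·row D = (3, 4, −11)   [check: 4·64 − 11·23 = 3]
  5 = 1·3 + 2   → row F = row D − 1·row E = (2, −5, 14)   [check: −5·64 + 14·23 = 2]
  3 = 1·2 + 1   → row G = row E − 1·row F = (1, 9, −25)   [check: 9·64 − 25·23 = 1]
  2 = 2·1 + 0   → remainder 0, stop. gcd = 1 (last nonzero row G).
The gcd is 1, so 23 is invertible mod 64. The last nonzero row gives 9·64 − 25·23 = 1, so t = −25. So 23^(−1) ≡ −25 ≡ 39 (mod 64). Verify: 23 · 39 = 897 ≡ 1 (mod 64). ✓

Final answer: 23^(−1) ≡ 39 (mod 64)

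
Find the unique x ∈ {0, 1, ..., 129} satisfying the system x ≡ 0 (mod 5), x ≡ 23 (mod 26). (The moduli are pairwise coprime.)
x ≡ 75 (mod 130); the representative in [0, 130) is 75

The moduli 5, 26 are pairwise coprime, so by the CRT there is a unique solution mod 5·26 = 130.
Solve by successive substitution. Start with x ≡ 0 (mod 5).
  Combine with x ≡ 23 (mod 26): write x = 5·t and require 5·t ≡ 23 (mod 26). Since 5^(−1) ≡ 21 (mod 26), t ≡ 21·23 ≡ 15 (mod 26). So x ≡ 5·15 = 75 (mod 130).
Unique solution in [0, 130): x = 75.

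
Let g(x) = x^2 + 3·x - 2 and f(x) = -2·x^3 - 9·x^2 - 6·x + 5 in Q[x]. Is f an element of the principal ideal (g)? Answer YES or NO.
NO

In Q[x] the ideal (g) consists of all multiples of g, so f ∈ (g) iff g | f, i.e. iff the remainder of f on division by g is 0. Divide f by g (g is monic, so eliminate the leading term of the running remainder at each step):
  leading term -2·x^3: subtract (-2·x)·g(x) = -2·x^3 - 6·x^2 + 4·x, leaving -3·x^2 - 10·x + 5
  leading term -3·x^2: subtract (-3)·g(x) = -3·x^2 - 9·x + 6, leaving -x - 1
The remainder r(x) = -x - 1 ≠ 0 (and deg r < deg g), so g ∤ f, i.e. f ∉ (g).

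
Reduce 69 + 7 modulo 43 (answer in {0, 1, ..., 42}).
33

Reduce the summands first: 69 ≡ 26 (mod 43), so 69 + 7 ≡ 26 + 7 (mod 43). 26 + 7 = 33; 33 = 0·43 + 33, so (69 + 7) mod 43 = 33.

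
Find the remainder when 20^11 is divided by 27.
Use repeated squaring. Binary(11) = 1011. Walk through the bits of the exponent 11 left-to-right: at each bit after the leading one, square the running value, then multiply by 20 if the bit is 1 (always reducing mod 27):
  bit 1 = 1 (leading): start with 20.
  bit 2 = 0: square 20^2 = 400 ≡ 22 (mod 27).
  bit 3 = 1: square 22^2 = 484 ≡ 25; bit is 1, so multiply 25·20 = 500 ≡ 14 (mod 27).
  bit 4 = 1: square 14^2 = 196 ≡ 7; bit is 1, so multiply 7·20 = 140 ≡ 5 (mod 27).
Final value: 20^11 ≡ 5 (mod 27).

Final answer: 5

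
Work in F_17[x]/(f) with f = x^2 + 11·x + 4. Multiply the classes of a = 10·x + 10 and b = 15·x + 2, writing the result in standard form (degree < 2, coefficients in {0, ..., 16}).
Multiply as integer polynomials: a · b = 150·x^2 + 170·x + 20. Reducing coefficients mod 17: a · b ≡ 14·x^2 + 3. Now divide by f(x) = x^2 + 11·x + 4 in F_17[x], eliminating the leading term at each step:
  leading term 14·x^2: subtract (14)·f(x) = 14·x^2 + x + 5, leaving 16·x + 15 (coefficients mod 17)
The degree is now < 2, so this is the remainder. Hence a · b ≡ 16·x + 15 in F_17[x]/(f).

Final answer: a · b ≡ 16·x + 15 (mod f(x))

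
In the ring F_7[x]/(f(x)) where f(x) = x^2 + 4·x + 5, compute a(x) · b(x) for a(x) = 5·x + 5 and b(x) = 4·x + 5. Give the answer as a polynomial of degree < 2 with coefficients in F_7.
a · b ≡ 2 (mod f(x))

Multiply as integer polynomials: a · b = 20·x^2 + 45·x + 25. Reducing coefficients mod 7: a · b ≡ 6·x^2 + 3·x + 4. Now divide by f(x) = x^2 + 4·x + 5 in F_7[x], eliminating the leading term at each step:
  leading term 6·x^2: subtract (6)·f(x) = 6·x^2 + 3·x + 2, leaving 2 (coefficients mod 7)
The degree is now < 2, so this is the remainder. Hence a · b ≡ 2 in F_7[x]/(f).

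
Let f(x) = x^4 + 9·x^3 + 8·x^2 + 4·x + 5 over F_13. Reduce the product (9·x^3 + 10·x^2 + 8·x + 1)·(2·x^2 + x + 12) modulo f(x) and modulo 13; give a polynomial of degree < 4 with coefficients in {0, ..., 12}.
a · b ≡ 4·x^3 + 4·x^2 + 6·x + 1 (mod f(x))

Multiply as integer polynomials: a · b = 18·x^5 + 29·x^4 + 134·x^3 + 130·x^2 + 97·x + 12. Reducing coefficients mod 13: a · b ≡ 5·x^5 + 3·x^4 + 4·x^3 + 6·x + 12. Now divide by f(x) = x^4 + 9·x^3 + 8·x^2 + 4·x + 5 in F_13[x], eliminating the leading term at each step:
  leading term 5·x^5: subtract (5·x)·f(x) = 5·x^5 + 6·x^4 + x^3 + 7·x^2 + 12·x, leaving 10·x^4 + 3·x^3 + 6·x^2 + 7·x + 12 (coefficients mod 13)
  leading term 10·x^4: subtract (10)·f(x) = 10·x^4 + 12·x^3 + 2·x^2 + x + 11, leaving 4·x^3 + 4·x^2 + 6·x + 1 (coefficients mod 13)
The degree is now < 4, so this is the remainder. Hence a · b ≡ 4·x^3 + 4·x^2 + 6·x + 1 in F_13[x]/(f).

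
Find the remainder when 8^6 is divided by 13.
12

Use repeated squaring. Binary(6) = 110. Walk through the bits of the exponent 6 left-to-right: at each bit after the leading one, square the running value, then multiply by 8 if the bit is 1 (always reducing mod 13):
  bit 1 = 1 (leading): start with 8.
  bit 2 = 1: square 8^2 = 64 ≡ 12; bit is 1, so multiply 12·8 = 96 ≡ 5 (mod 13).
  bit 3 = 0: square 5^2 = 25 ≡ 12 (mod 13).
Final value: 8^6 ≡ 12 (mod 13).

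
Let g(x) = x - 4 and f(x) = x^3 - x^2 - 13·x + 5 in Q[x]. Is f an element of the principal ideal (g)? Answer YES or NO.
In Q[x] the ideal (g) consists of all multiples of g, so f ∈ (g) iff g | f, i.e. iff the remainder of f on division by g is 0. Divide f by g (g is monic, so eliminate the leading term of the running remainder at each step):
  leading term x^3: subtract (x^2)·g(x) = x^3 - 4·x^2, leaving 3·x^2 - 13·x + 5
  leading term 3·x^2: subtract (3·x)·g(x) = 3·x^2 - 12·x, leaving 5 - x
  leading term -x: subtract (-1)·g(x) = 4 - x, leaving 1
The remainder r(x) = 1 ≠ 0 (and deg r < deg g), so g ∤ f, i.e. f ∉ (g).

Final answer: NO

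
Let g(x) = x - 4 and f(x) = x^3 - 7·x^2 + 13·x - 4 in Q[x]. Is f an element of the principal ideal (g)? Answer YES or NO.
In Q[x] the ideal (g) consists of all multiples of g, so f ∈ (g) iff g | f, i.e. iff the remainder of f on division by g is 0. Divide f by g (g is monic, so eliminate the leading term of the running remainder at each step):
  leading term x^3: subtract (x^2)·g(x) = x^3 - 4·x^2, leaving -3·x^2 + 13·x - 4
  leading term -3·x^2: subtract (-3·x)·g(x) = -3·x^2 + 12·x, leaving x - 4
  leading term x: subtract (1)·g(x) = x - 4, leaving 0
The remainder is 0, so f(x) = g(x) · h(x) with h(x) = x^2 - 3·x + 1. Hence g | f, i.e. f ∈ (g).

Final answer: YES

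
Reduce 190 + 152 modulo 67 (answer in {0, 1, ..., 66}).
Reduce the summands first: 190 ≡ 56, 152 ≡ 18 (mod 67), so 190 + 152 ≡ 56 + 18 (mod 67). 56 + 18 = 74; 74 = 1·67 + 7, so (190 + 152) mod 67 = 7.

Final answer: 7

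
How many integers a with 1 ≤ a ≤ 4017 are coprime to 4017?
The number of a ∈ {1, ..., 4017} with gcd(a, 4017) = 1 is by definition Euler's totient φ(4017). φ is multiplicative, with φ(p^e) = p^e − p^(e−1). Factorise 4017 = 3 · 13 · 103. Then
  φ(4017) = (3 − 1) · (13 − 1) · (103 − 1) = 2 · 12 · 102 = 2448.
So there are 2448 such integers.

Final answer: 2448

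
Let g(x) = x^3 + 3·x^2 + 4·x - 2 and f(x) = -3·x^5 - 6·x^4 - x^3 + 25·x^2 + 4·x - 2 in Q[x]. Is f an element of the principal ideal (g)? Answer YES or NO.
In Q[x] the ideal (g) consists of all multiples of g, so f ∈ (g) iff g | f, i.e. iff the remainder of f on division by g is 0. Divide f by g (g is monic, so eliminate the leading term of the running remainder at each step):
  leading term -3·x^5: subtract (-3·x^2)·g(x) = -3·x^5 - 9·x^4 - 12·x^3 + 6·x^2, leaving 3·x^4 + 11·x^3 + 19·x^2 + 4·x - 2
  leading term 3·x^4: subtract (3·x)·g(x) = 3·x^4 + 9·x^3 + 12·x^2 - 6·x, leaving 2·x^3 + 7·x^2 + 10·x - 2
  leading term 2·x^3: subtract (2)·g(x) = 2·x^3 + 6·x^2 + 8·x - 4, leaving x^2 + 2·x + 2
The remainder r(x) = x^2 + 2·x + 2 ≠ 0 (and deg r < deg g), so g ∤ f, i.e. f ∉ (g).

Final answer: NO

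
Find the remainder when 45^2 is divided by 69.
Use repeated squaring. Binary(2) = 10. Walk through the bits of the exponent 2 left-to-right: at each bit after the leading one, square the running value, then multiply by 45 if the bit is 1 (always reducing mod 69):
  bit 1 = 1 (leading): start with 45.
  bit 2 = 0: square 45^2 = 2025 ≡ 24 (mod 69).
Final value: 45^2 ≡ 24 (mod 69).

Final answer: 24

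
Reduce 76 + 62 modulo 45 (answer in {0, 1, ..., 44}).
Reduce the summands first: 76 ≡ 31, 62 ≡ 17 (mod 45), so 76 + 62 ≡ 31 + 17 (mod 45). 31 + 17 = 48; 48 = 1·45 + 3, so (76 + 62) mod 45 = 3.

Final answer: 3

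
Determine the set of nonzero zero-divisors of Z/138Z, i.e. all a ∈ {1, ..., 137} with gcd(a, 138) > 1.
nonzero zero-divisors of Z/138Z = {2, 3, 4, 6, 8, 9, 10, 12, 14, 15, 16, 18, 20, 21, 22, 23, 24, 26, 27, 28, 30, 32, 33, 34, 36, 38, 39, 40, 42, 44, 45, 46, 48, 50, 51, 52, 54, 56, 57, 58, 60, 62, 63, 64, 66, 68, 69, 70, 72, 74, 75, 76, 78, 80, 81, 82, 84, 86, 87, 88, 90, 92, 93, 94, 96, 98, 99, 100, 102, 104, 105, 106, 108, 110, 111, 112, 114, 115, 116, 117, 118, 120, 122, 123, 124, 126, 128, 129, 130, 132, 134, 135, 136}

An element a ∈ Z/138Z (with a ≠ 0) is a zero-divisor iff gcd(a, 138) > 1 (because a is a unit precisely when gcd(a, n) = 1, and in Z/nZ every nonzero, non-unit element is a zero-divisor). Scan a = 1, ..., 137 and keep those with gcd(a, 138) > 1:
  gcd(2, 138) = 2, gcd(3, 138) = 3, gcd(4, 138) = 2, gcd(6, 138) = 6, gcd(8, 138) = 2, gcd(9, 138) = 3, gcd(10, 138) = 2, gcd(12, 138) = 6, gcd(14, 138) = 2, gcd(15, 138) = 3, gcd(16, 138) = 2, gcd(18, 138) = 6, gcd(20, 138) = 2, gcd(21, 138) = 3, gcd(22, 138) = 2, gcd(23, 138) = 23, gcd(24, 138) = 6, gcd(26, 138) = 2, gcd(27, 138) = 3, gcd(28, 138) = 2, gcd(30, 138) = 6, gcd(32, 138) = 2, gcd(33, 138) = 3, gcd(34, 138) = 2, gcd(36, 138) = 6, gcd(38, 138) = 2, gcd(39, 138) = 3, gcd(40, 138) = 2, gcd(42, 138) = 6, gcd(44, 138) = 2, gcd(45, 138) = 3, gcd(46, 138) = 46, gcd(48, 138) = 6, gcd(50, 138) = 2, gcd(51, 138) = 3, gcd(52, 138) = 2, gcd(54, 138) = 6, gcd(56, 138) = 2, gcd(57, 138) = 3, gcd(58, 138) = 2, gcd(60, 138) = 6, gcd(62, 138) = 2, gcd(63, 138) = 3, gcd(64, 138) = 2, gcd(66, 138) = 6, gcd(68, 138) = 2, gcd(69, 138) = 69, gcd(70, 138) = 2, gcd(72, 138) = 6, gcd(74, 138) = 2, gcd(75, 138) = 3, gcd(76, 138) = 2, gcd(78, 138) = 6, gcd(80, 138) = 2, gcd(81, 138) = 3, gcd(82, 138) = 2, gcd(84, 138) = 6, gcd(86, 138) = 2, gcd(87, 138) = 3, gcd(88, 138) = 2, gcd(90, 138) = 6, gcd(92, 138) = 46, gcd(93, 138) = 3, gcd(94, 138) = 2, gcd(96, 138) = 6, gcd(98, 138) = 2, gcd(99, 138) = 3, gcd(100, 138) = 2, gcd(102, 138) = 6, gcd(104, 138) = 2, gcd(105, 138) = 3, gcd(106, 138) = 2, gcd(108, 138) = 6, gcd(110, 138) = 2, gcd(111, 138) = 3, gcd(112, 138) = 2, gcd(114, 138) = 6, gcd(115, 138) = 23, gcd(116, 138) = 2, gcd(117, 138) = 3, gcd(118, 138) = 2, gcd(120, 138) = 6, gcd(122, 138) = 2, gcd(123, 138) = 3, gcd(124, 138) = 2, gcd(126, 138) = 6, gcd(128, 138) = 2, gcd(129, 138) = 3, gcd(130, 138) = 2, gcd(132, 138) = 6, gcd(134, 138) = 2, gcd(135, 138) = 3, gcd(136, 138) = 2.
All other a ∈ {1, ..., 137} have gcd(a, 138) = 1 and are units. So the nonzero zero-divisors are exactly the 93 values of a appearing in this scan.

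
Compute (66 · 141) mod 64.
26

Reduce the factors first: 66 ≡ 2, 141 ≡ 13 (mod 64), so 66 · 141 ≡ 2 · 13 (mod 64). 2 · 13 = 26. Dividing by 64: 26 = 0·64 + 26. So (66 · 141) mod 64 = 26.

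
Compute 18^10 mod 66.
12

Use repeated squaring. Binary(10) = 1010. Walk through the bits of the exponent 10 left-to-right: at each bit after the leading one, square the running value, then multiply by 18 if the bit is 1 (always reducing mod 66):
  bit 1 = 1 (leading): start with 18.
  bit 2 = 0: square 18^2 = 324 ≡ 60 (mod 66).
  bit 3 = 1: square 60^2 = 3600 ≡ 36; bit is 1, so multiply 36·18 = 648 ≡ 54 (mod 66).
  bit 4 = 0: square 54^2 = 2916 ≡ 12 (mod 66).
Final value: 18^10 ≡ 12 (mod 66).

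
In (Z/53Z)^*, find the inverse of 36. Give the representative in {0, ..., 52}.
36^(−1) ≡ 28 (mod 53)

Apply the extended Euclidean algorithm to (53, 36), tracking rows (r, s, t) with s·53 + t·36 = r. Each division r_prev = q·r_cur + r_new produces the new row as (previous row) − q·(current row):
  row A: (53, 1, 0)   [1·53 + 0·36 = 53]
  row B: (36, 0, 1)   [0·53 + 1·36 = 36]
  53 = 1·36 + 17   → row C = row A − 1·row B = (17, 1, −1)   [check: 1·53 − 1·36 = 17]
  36 = 2·17 + 2   → row D = row B − 2·row C = (2, −2, 3)   [check: −2·53 + 3·36 = 2]
  17 = 8·2 + 1   → row E = row C − 8·row D = (1, 17, −25)   [check: 17·53 − 25·36 = 1]
  2 = 2·1 + 0   → remainder 0, stop. gcd = 1 (last nonzero row E).
The gcd is 1, so 36 is invertible mod 53. The last nonzero row gives 17·53 − 25·36 = 1, so t = −25. So 36^(−1) ≡ −25 ≡ 28 (mod 53). Verify: 36 · 28 = 1008 ≡ 1 (mod 53). ✓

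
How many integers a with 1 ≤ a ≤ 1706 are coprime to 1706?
852

The number of a ∈ {1, ..., 1706} with gcd(a, 1706) = 1 is by definition Euler's totient φ(1706). φ is multiplicative, with φ(p^e) = p^e − p^(e−1). Factorise 1706 = 2 · 853. Then
  φ(1706) = (2 − 1) · (853 − 1) = 1 · 852 = 852.
So there are 852 such integers.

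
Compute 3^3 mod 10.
7

Use repeated squaring. Binary(3) = 11. Walk through the bits of the exponent 3 left-to-right: at each bit after the leading one, square the running value, then multiply by 3 if the bit is 1 (always reducing mod 10):
  bit 1 = 1 (leading): start with 3.
  bit 2 = 1: square 3^2 = 9; bit is 1, so multiply 9·3 = 27 ≡ 7 (mod 10).
Final value: 3^3 ≡ 7 (mod 10).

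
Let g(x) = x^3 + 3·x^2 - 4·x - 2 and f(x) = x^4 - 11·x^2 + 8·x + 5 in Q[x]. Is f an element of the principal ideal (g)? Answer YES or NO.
In Q[x] the ideal (g) consists of all multiples of g, so f ∈ (g) iff g | f, i.e. iff the remainder of f on division by g is 0. Divide f by g (g is monic, so eliminate the leading term of the running remainder at each step):
  leading term x^4: subtract (x)·g(x) = x^4 + 3·x^3 - 4·x^2 - 2·x, leaving -3·x^3 - 7·x^2 + 10·x + 5
  leading term -3·x^3: subtract (-3)·g(x) = -3·x^3 - 9·x^2 + 12·x + 6, leaving 2·x^2 - 2·x - 1
The remainder r(x) = 2·x^2 - 2·x - 1 ≠ 0 (and deg r < deg g), so g ∤ f, i.e. f ∉ (g).

Final answer: NO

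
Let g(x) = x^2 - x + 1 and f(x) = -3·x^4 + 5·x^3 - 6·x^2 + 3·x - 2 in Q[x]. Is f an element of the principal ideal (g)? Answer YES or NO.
In Q[x] the ideal (g) consists of all multiples of g, so f ∈ (g) iff g | f, i.e. iff the remainder of f on division by g is 0. Divide f by g (g is monic, so eliminate the leading term of the running remainder at each step):
  leading term -3·x^4: subtract (-3·x^2)·g(x) = -3·x^4 + 3·x^3 - 3·x^2, leaving 2·x^3 - 3·x^2 + 3·x - 2
  leading term 2·x^3: subtract (2·x)·g(x) = 2·x^3 - 2·x^2 + 2·x, leaving -x^2 + x - 2
  leading term -x^2: subtract (-1)·g(x) = -x^2 + x - 1, leaving -1
The remainder r(x) = -1 ≠ 0 (and deg r < deg g), so g ∤ f, i.e. f ∉ (g).

Final answer: NO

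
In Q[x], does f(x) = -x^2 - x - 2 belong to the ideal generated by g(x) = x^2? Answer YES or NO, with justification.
NO

In Q[x] the ideal (g) consists of all multiples of g, so f ∈ (g) iff g | f, i.e. iff the remainder of f on division by g is 0. Divide f by g (g is monic, so eliminate the leading term of the running remainder at each step):
  leading term -x^2: subtract (-1)·g(x) = -x^2, leaving -x - 2
The remainder r(x) = -x - 2 ≠ 0 (and deg r < deg g), so g ∤ f, i.e. f ∉ (g).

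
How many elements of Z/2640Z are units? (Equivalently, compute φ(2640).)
Z/2640Z has φ(2640) = 640 units

An element a ∈ Z/2640Z is a unit iff gcd(a, 2640) = 1, so the number of units is φ(2640). φ is multiplicative, with φ(p^e) = p^e − p^(e−1). Factorise 2640 = 2^4 · 3 · 5 · 11. Then
  φ(2640) = (2^4 − 2^3) · (3 − 1) · (5 − 1) · (11 − 1) = 8 · 2 · 4 · 10 = 640.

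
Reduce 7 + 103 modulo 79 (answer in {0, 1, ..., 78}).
31

Reduce the summands first: 103 ≡ 24 (mod 79), so 7 + 103 ≡ 7 + 24 (mod 79). 7 + 24 = 31; 31 = 0·79 + 31, so (7 + 103) mod 79 = 31.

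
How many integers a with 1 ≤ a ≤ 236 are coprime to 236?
The number of a ∈ {1, ..., 236} with gcd(a, 236) = 1 is by definition Euler's totient φ(236). φ is multiplicative, with φ(p^e) = p^e − p^(e−1). Factorise 236 = 2^2 · 59. Then
  φ(236) = (2^2 − 2^1) · (59 − 1) = 2 · 58 = 116.
So there are 116 such integers.

Final answer: 116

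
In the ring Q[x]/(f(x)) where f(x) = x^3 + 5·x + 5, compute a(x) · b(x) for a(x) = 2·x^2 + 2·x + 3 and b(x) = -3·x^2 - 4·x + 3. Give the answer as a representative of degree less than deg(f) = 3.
a · b ≡ 19·x^2 + 94·x + 79 (mod f(x))

First multiply in Q[x] without reducing: a · b = -6·x^4 - 14·x^3 - 11·x^2 - 6·x + 9. Now divide by f(x) = x^3 + 5·x + 5, eliminating the leading term at each step:
  leading term -6·x^4: subtract (-6·x)·f(x) = -6·x^4 - 30·x^2 - 30·x, leaving -14·x^3 + 19·x^2 + 24·x + 9
  leading term -14·x^3: subtract (-14)·f(x) = -14·x^3 - 70·x - 70, leaving 19·x^2 + 94·x + 79
The degree is now < 3, so this is the remainder. Hence a · b ≡ 19·x^2 + 94·x + 79 in Q[x]/(f).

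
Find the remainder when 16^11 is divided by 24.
16

Use repeated squaring. Binary(11) = 1011. Walk through the bits of the exponent 11 left-to-right: at each bit after the leading one, square the running value, then multiply by 16 if the bit is 1 (always reducing mod 24):
  bit 1 = 1 (leading): start with 16.
  bit 2 = 0: square 16^2 = 256 ≡ 16 (mod 24).
  bit 3 = 1: square 16^2 = 256 ≡ 16; bit is 1, so multiply 16·16 = 256 ≡ 16 (mod 24).
  bit 4 = 1: square 16^2 = 256 ≡ 16; bit is 1, so multiply 16·16 = 256 ≡ 16 (mod 24).
Final value: 16^11 ≡ 16 (mod 24).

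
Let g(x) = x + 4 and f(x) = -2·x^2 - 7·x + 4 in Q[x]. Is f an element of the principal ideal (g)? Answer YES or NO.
In Q[x] the ideal (g) consists of all multiples of g, so f ∈ (g) iff g | f, i.e. iff the remainder of f on division by g is 0. Divide f by g (g is monic, so eliminate the leading term of the running remainder at each step):
  leading term -2·x^2: subtract (-2·x)·g(x) = -2·x^2 - 8·x, leaving x + 4
  leading term x: subtract (1)·g(x) = x + 4, leaving 0
The remainder is 0, so f(x) = g(x) · h(x) with h(x) = 1 - 2·x. Hence g | f, i.e. f ∈ (g).

Final answer: YES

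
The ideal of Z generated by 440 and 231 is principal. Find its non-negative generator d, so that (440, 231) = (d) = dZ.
In the PID Z, (a, b) is generated by gcd(a, b). Compute gcd(440, 231) with the extended Euclidean algorithm, tracking rows (r, s, t) with s·440 + t·231 = r:
  row A: (440, 1, 0)   [1·440 + 0·231 = 440]
  row B: (231, 0, 1)   [0·440 + 1·231 = 231]
  440 = 1·231 + 209   → row C = row A − 1·row B = (209, 1, −1)   [check: 1·440 − 1·231 = 209]
  231 = 1·209 + 22   → row D = row B − 1·row C = (22, −1, 2)   [check: −1·440 + 2·231 = 22]
  209 = 9·22 + 11   → row E = row C − 9·row D = (11, 10, −19)   [check: 10·440 − 19·231 = 11]
  22 = 2·11 + 0   → remainder 0, stop. gcd = 11 (last nonzero row E).
So gcd(440, 231) = 11, with Bézout identity 10·440 − 19·231 = 11. Containment (⊇): the Bézout identity exhibits 11 as an element of (440, 231), giving (11) ⊆ (440, 231). Containment (⊆): since 11 | 440 and 11 | 231 (440 = 11·40, 231 = 11·21), every Z-linear combination of 440 and 231 is divisible by 11, so (440, 231) ⊆ (11). Therefore (440, 231) = (11), d = 11.

Final answer: (440, 231) = (11); d = 11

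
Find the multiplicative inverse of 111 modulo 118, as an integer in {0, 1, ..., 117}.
Apply the extended Euclidean algorithm to (118, 111), tracking rows (r, s, t) with s·118 + t·111 = r. Each division r_prev = q·r_cur + r_new produces the new row as (previous row) − q·(current row):
  row A: (118, 1, 0)   [1·118 + 0·111 = 118]
  row B: (111, 0, 1)   [0·118 + 1·111 = 111]
  118 = 1·111 + 7   → row C = row A − 1·row B = (7, 1, −1)   [check: 1·118 − 1·111 = 7]
  111 = 15·7 + 6   → row D = row B − 15·row C = (6, −15, 16)   [check: −15·118 + 16·111 = 6]
  7 = 1·6 + 1   → row E = row C − 1·row D = (1, 16, −17)   [check: 16·118 − 17·111 = 1]
  6 = 6·1 + 0   → remainder 0, stop. gcd = 1 (last nonzero row E).
The gcd is 1, so 111 is invertible mod 118. The last nonzero row gives 16·118 − 17·111 = 1, so t = −17. So 111^(−1) ≡ −17 ≡ 101 (mod 118). Verify: 111 · 101 = 11211 ≡ 1 (mod 118). ✓

Final answer: 111^(−1) ≡ 101 (mod 118)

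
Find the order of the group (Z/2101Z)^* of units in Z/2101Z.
(Z/2101Z)^* consists of the classes a with gcd(a, 2101) = 1, so its order is φ(2101). φ is multiplicative, with φ(p^e) = p^e − p^(e−1). Factorise 2101 = 11 · 191. Then
  φ(2101) = (11 − 1) · (191 − 1) = 10 · 190 = 1900.
Thus |(Z/2101Z)^*| = 1900.

Final answer: |(Z/2101Z)^*| = 1900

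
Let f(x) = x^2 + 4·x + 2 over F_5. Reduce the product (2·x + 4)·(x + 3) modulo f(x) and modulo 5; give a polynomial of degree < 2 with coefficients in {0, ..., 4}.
a · b ≡ 2·x + 3 (mod f(x))

Multiply as integer polynomials: a · b = 2·x^2 + 10·x + 12. Reducing coefficients mod 5: a · b ≡ 2·x^2 + 2. Now divide by f(x) = x^2 + 4·x + 2 in F_5[x], eliminating the leading term at each step:
  leading term 2·x^2: subtract (2)·f(x) = 2·x^2 + 3·x + 4, leaving 2·x + 3 (coefficients mod 5)
The degree is now < 2, so this is the remainder. Hence a · b ≡ 2·x + 3 in F_5[x]/(f).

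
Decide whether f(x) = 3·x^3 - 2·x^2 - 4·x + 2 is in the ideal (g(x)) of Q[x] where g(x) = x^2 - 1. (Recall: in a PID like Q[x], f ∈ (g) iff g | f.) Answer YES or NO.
In Q[x] the ideal (g) consists of all multiples of g, so f ∈ (g) iff g | f, i.e. iff the remainder of f on division by g is 0. Divide f by g (g is monic, so eliminate the leading term of the running remainder at each step):
  leading term 3·x^3: subtract (3·x)·g(x) = 3·x^3 - 3·x, leaving -2·x^2 - x + 2
  leading term -2·x^2: subtract (-2)·g(x) = 2 - 2·x^2, leaving -x
The remainder r(x) = -x ≠ 0 (and deg r < deg g), so g ∤ f, i.e. f ∉ (g).

Final answer: NO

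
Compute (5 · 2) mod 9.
Both factors are already reduced mod 9. 5 · 2 = 10. Dividing by 9: 10 = 1·9 + 1. So (5 · 2) mod 9 = 1.

Final answer: 1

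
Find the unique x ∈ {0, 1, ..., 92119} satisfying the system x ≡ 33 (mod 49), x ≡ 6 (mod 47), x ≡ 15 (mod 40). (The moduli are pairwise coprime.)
The moduli 49, 47, 40 are pairwise coprime, so by the CRT there is a unique solution mod 49·47·40 = 92120.
Solve by successive substitution. Start with x ≡ 33 (mod 49).
  Combine with x ≡ 6 (mod 47): write x = 33 + 49·t and require 33 + 49·t ≡ 6 (mod 47), i.e. 49·t ≡ 6 − 33 ≡ 20 (mod 47). Since 49^(−1) ≡ 24 (mod 47) (49 ≡ 2 (mod 47)), t ≡ 24·20 ≡ 10 (mod 47). So x ≡ 33 + 49·10 = 523 (mod 2303).
  Combine with x ≡ 15 (mod 40): write x = 523 + 2303·t and require 523 + 2303·t ≡ 15 (mod 40), i.e. 2303·t ≡ 15 − 523 ≡ 12 (mod 40). Since 2303^(−1) ≡ 7 (mod 40) (2303 ≡ 23 (mod 40)), t ≡ 7·12 ≡ 4 (mod 40). So x ≡ 523 + 2303·4 = 9735 (mod 92120).
Unique solution in [0, 92120): x = 9735.

Final answer: x ≡ 9735 (mod 92120); the representative in [0, 92120) is 9735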